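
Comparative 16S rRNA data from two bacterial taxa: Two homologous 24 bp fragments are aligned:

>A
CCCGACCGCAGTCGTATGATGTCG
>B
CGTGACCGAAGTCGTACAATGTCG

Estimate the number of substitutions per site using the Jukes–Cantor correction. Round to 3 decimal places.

0.244

The sequences differ at 5 of 24 sites (2, 3, 9, 17, 18), so p = 5/24 ≈ 0.208333.
d = −(3/4) ln(1 − 4p/3) = −0.75 ln(1 − 0.277777) = −0.75 ln(0.722223)
  = −0.75 × (-0.325421) = 0.244066 substitutions/site.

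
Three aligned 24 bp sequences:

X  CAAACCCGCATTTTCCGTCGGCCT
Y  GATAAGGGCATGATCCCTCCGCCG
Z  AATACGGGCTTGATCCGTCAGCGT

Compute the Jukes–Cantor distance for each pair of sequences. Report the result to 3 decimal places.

X–Y: 10/24 sites differ → p ≈ 0.416667, d = −0.75 ln(1 − 0.555556) = 0.608198 ≈ 0.608.
X–Z: 9/24 sites differ → p = 0.375, d = −0.75 ln(1 − 0.5) = 0.519860 ≈ 0.520.
Y–Z: 7/24 sites differ → p ≈ 0.291667, d = −0.75 ln(1 − 0.388889) = 0.369358 ≈ 0.369.

d(X,Y) = 0.608, d(X,Z) = 0.520, d(Y,Z) = 0.369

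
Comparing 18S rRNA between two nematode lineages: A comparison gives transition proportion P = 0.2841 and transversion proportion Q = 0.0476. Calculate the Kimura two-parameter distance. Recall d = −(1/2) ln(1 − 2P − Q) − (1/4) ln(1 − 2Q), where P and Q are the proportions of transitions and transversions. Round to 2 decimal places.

0.50

Under the Kimura two-parameter model, d = −½ ln(1 − 2P − Q) − ¼ ln(1 − 2Q).
1 − 2P − Q = 0.3842, giving −½ ln(0.3842) = 0.478296.
1 − 2Q = 0.9048, giving −¼ ln(0.9048) = 0.025010.
d = 0.478296 + 0.025010 = 0.503306.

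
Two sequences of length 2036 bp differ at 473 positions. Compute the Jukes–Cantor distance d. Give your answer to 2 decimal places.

p = 473/2036 ≈ 0.232318.
d = −(3/4) ln(1 − 4p/3) = −0.75 ln(1 − 0.309757) = −0.75 ln(0.690243)
  = −0.75 × (-0.370712) = 0.278034 substitutions/site.

0.28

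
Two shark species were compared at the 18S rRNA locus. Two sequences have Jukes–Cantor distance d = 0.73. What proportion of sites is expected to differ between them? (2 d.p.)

0.47

p = (3/4)(1 − e^(−4d/3)) = 0.75 × (1 − e^(-0.973333)) = 0.75 × (1 − 0.377822) = 0.466634.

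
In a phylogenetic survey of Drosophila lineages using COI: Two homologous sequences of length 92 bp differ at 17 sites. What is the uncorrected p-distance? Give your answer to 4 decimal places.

0.1848

p = 17/92 = 0.184782… ≈ 0.1848 (to 4 d.p.).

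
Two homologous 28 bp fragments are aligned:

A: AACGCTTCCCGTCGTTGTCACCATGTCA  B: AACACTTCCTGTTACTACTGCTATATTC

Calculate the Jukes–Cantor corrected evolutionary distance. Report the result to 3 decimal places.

The sequences differ at 13 of 28 sites, so p = 13/28 ≈ 0.464286.
d = −(3/4) ln(1 − 4p/3) = −0.75 ln(1 − 0.619048) = −0.75 ln(0.380952)
  = −0.75 × (-0.965082) = 0.723812 substitutions/site.

0.724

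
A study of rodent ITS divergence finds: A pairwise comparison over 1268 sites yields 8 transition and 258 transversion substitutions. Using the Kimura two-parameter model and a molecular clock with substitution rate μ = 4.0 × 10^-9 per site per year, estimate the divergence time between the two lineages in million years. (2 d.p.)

31.54

P = 8/1268 ≈ 0.006309 and Q = 258/1268 ≈ 0.20347.
Under the Kimura two-parameter model, d = −½ ln(1 − 2P − Q) − ¼ ln(1 − 2Q).
1 − 2P − Q = 0.783912, giving −½ ln(0.783912) = 0.121729.
1 − 2Q = 0.59306, giving −¼ ln(0.59306) = 0.130615.
d = 0.121729 + 0.130615 = 0.252344.
Under a molecular clock d = 2μt, so t = d/(2μ) = 0.252344 / (2 × 4.0 × 10^-9) = 31.54 million years.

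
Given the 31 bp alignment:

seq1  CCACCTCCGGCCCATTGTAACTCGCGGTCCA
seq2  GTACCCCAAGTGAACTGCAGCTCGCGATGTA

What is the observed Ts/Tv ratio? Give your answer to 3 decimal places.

Transitions are A↔G and C↔T; transversions are all other mismatches.
Transitions: 9. Transversions: 5.
R = 9/5 = 1.800.

1.800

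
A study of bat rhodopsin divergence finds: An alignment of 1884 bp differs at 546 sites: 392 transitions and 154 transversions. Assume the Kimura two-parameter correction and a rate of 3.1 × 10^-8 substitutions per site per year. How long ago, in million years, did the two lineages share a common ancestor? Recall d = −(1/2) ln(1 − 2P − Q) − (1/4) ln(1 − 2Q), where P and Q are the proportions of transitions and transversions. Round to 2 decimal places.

6.28

P = 392/1884 ≈ 0.208068 and Q = 154/1884 ≈ 0.081741.
Under the Kimura two-parameter model, d = −½ ln(1 − 2P − Q) − ¼ ln(1 − 2Q).
1 − 2P − Q = 0.502123, giving −½ ln(0.502123) = 0.344455.
1 − 2Q = 0.836518, giving −¼ ln(0.836518) = 0.044627.
d = 0.344455 + 0.044627 = 0.389082.
Under a molecular clock d = 2μt, so t = d/(2μ) = 0.389082 / (2 × 3.1 × 10^-8) = 6.28 million years.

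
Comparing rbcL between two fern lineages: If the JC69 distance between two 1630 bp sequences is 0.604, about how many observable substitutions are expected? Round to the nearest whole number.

Invert JC69: p = (3/4)(1 − e^(−4d/3)) = 0.75 × (1 − e^(-0.805333)) = 0.75 × (1 − 0.446939) = 0.414796.
Expected differing sites = pL ≈ 0.414796 × 1630 = 676.11748 ≈ 676.

676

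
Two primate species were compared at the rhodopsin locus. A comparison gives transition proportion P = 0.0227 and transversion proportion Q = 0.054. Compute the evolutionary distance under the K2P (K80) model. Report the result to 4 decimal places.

Under the Kimura two-parameter model, d = −½ ln(1 − 2P − Q) − ¼ ln(1 − 2Q).
1 − 2P − Q = 0.9006, giving −½ ln(0.9006) = 0.052347.
1 − 2Q = 0.892, giving −¼ ln(0.892) = 0.028572.
d = 0.052347 + 0.028572 = 0.080919.

0.0809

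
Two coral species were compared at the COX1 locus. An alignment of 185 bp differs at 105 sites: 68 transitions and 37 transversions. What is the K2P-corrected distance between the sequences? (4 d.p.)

P = 68/185 ≈ 0.367568 and Q = 37/185 = 0.2.
Under the Kimura two-parameter model, d = −½ ln(1 − 2P − Q) − ¼ ln(1 − 2Q).
1 − 2P − Q = 0.064864, giving −½ ln(0.064864) = 1.367731.
1 − 2Q = 0.6, giving −¼ ln(0.6) = 0.127706.
d = 1.367731 + 0.127706 = 1.495437.

1.4954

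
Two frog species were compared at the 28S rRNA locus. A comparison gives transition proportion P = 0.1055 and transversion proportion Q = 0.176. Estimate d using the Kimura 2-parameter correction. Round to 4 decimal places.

Under the Kimura two-parameter model, d = −½ ln(1 − 2P − Q) − ¼ ln(1 − 2Q).
1 − 2P − Q = 0.613, giving −½ ln(0.613) = 0.244695.
1 − 2Q = 0.648, giving −¼ ln(0.648) = 0.108466.
d = 0.244695 + 0.108466 = 0.353161.

0.3532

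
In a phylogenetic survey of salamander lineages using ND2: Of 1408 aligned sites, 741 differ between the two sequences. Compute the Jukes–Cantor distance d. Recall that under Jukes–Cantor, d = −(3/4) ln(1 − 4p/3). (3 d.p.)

0.907

p = 741/1408 ≈ 0.526278.
d = −(3/4) ln(1 − 4p/3) = −0.75 ln(1 − 0.701704) = −0.75 ln(0.298296)
  = −0.75 × (-1.209669) = 0.907252 substitutions/site.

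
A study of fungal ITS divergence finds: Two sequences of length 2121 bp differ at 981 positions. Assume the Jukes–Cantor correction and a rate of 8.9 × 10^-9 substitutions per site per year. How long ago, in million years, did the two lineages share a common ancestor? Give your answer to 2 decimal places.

p = 981/2121 ≈ 0.462518.
d = −(3/4) ln(1 − 4p/3) = −0.75 ln(1 − 0.616691) = −0.75 ln(0.383309)
  = −0.75 × (-0.958914) = 0.719186 substitutions/site.
Under a molecular clock d = 2μt, so t = d/(2μ) = 0.719186 / (2 × 8.9 × 10^-9) = 40.40 million years.

40.40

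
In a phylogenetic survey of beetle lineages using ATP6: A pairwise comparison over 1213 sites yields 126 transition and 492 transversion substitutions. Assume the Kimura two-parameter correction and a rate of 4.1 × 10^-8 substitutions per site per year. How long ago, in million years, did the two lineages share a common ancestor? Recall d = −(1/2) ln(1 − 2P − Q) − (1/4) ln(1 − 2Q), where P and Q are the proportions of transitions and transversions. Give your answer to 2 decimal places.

10.88

P = 126/1213 ≈ 0.103875 and Q = 492/1213 ≈ 0.405606.
Under the Kimura two-parameter model, d = −½ ln(1 − 2P − Q) − ¼ ln(1 − 2Q).
1 − 2P − Q = 0.386644, giving −½ ln(0.386644) = 0.475125.
1 − 2Q = 0.188788, giving −¼ ln(0.188788) = 0.416783.
d = 0.475125 + 0.416783 = 0.891908.
Under a molecular clock d = 2μt, so t = d/(2μ) = 0.891908 / (2 × 4.1 × 10^-8) = 10.88 million years.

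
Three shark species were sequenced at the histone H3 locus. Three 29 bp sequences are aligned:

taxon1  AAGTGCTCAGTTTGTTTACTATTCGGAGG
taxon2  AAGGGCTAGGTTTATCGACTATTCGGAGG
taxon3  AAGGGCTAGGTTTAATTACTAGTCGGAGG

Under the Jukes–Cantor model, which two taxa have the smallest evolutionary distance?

taxon2 and taxon3

taxon1–taxon2: 6/29 differ, p = 0.207, d = 0.242.
taxon1–taxon3: 6/29 differ, p = 0.207, d = 0.242.
taxon2–taxon3: 4/29 differ, p = 0.138, d = 0.152.
The smallest distance is between taxon2 and taxon3.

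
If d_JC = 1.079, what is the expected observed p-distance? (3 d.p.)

0.572

p = (3/4)(1 − e^(−4d/3)) = 0.75 × (1 − e^(-1.438667)) = 0.75 × (1 − 0.237244) = 0.572067.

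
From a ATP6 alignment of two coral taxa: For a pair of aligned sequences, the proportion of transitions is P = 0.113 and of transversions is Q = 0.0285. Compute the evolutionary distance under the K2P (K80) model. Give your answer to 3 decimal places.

0.162

Under the Kimura two-parameter model, d = −½ ln(1 − 2P − Q) − ¼ ln(1 − 2Q).
1 − 2P − Q = 0.7455, giving −½ ln(0.7455) = 0.146850.
1 − 2Q = 0.943, giving −¼ ln(0.943) = 0.014672.
d = 0.146850 + 0.014672 = 0.161522.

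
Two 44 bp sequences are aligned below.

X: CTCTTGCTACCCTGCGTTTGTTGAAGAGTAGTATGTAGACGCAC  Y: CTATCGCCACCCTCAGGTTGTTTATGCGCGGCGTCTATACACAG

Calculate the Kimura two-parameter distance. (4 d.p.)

Of 44 sites, 7 differences are transitions and 10 are transversions, so P = 7/44 ≈ 0.159091 and Q = 10/44 ≈ 0.227273.
Under the Kimura two-parameter model, d = −½ ln(1 − 2P − Q) − ¼ ln(1 − 2Q).
1 − 2P − Q = 0.454545, giving −½ ln(0.454545) = 0.394229.
1 − 2Q = 0.545454, giving −¼ ln(0.545454) = 0.151534.
d = 0.394229 + 0.151534 = 0.545763.

0.5458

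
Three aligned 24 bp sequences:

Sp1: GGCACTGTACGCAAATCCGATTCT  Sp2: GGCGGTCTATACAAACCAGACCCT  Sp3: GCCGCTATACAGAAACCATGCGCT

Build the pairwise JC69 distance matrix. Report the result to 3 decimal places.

Sp1–Sp2: 9/24 sites differ → p = 0.375, d = −0.75 ln(1 − 0.5) = 0.519860 ≈ 0.520.
Sp1–Sp3: 11/24 sites differ → p ≈ 0.458333, d = −0.75 ln(1 − 0.611111) = 0.708346 ≈ 0.708.
Sp2–Sp3: 8/24 sites differ → p ≈ 0.333333, d = −0.75 ln(1 − 0.444444) = 0.440839 ≈ 0.441.

d(Sp1,Sp2) = 0.520, d(Sp1,Sp3) = 0.708, d(Sp2,Sp3) = 0.441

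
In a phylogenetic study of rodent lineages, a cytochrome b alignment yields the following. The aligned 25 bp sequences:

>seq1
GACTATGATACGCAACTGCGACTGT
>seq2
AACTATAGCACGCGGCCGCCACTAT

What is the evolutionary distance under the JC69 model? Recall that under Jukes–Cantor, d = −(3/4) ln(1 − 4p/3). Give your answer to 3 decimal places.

The sequences differ at 9 of 25 sites (1, 7, 8, 9, 14, 15, 17, 20, 24), so p = 9/25 = 0.36.
d = −(3/4) ln(1 − 4p/3) = −0.75 ln(1 − 0.48) = −0.75 ln(0.52)
  = −0.75 × (-0.653926) = 0.490445 substitutions/site.

0.490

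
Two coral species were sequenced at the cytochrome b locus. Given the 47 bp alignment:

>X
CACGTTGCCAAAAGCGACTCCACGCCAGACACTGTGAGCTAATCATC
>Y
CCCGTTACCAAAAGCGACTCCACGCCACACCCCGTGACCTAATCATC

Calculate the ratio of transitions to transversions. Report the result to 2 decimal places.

Transitions are A↔G and C↔T; transversions are all other mismatches.
Transitions: 2. Transversions: 4.
R = 2/4 = 0.50.

0.50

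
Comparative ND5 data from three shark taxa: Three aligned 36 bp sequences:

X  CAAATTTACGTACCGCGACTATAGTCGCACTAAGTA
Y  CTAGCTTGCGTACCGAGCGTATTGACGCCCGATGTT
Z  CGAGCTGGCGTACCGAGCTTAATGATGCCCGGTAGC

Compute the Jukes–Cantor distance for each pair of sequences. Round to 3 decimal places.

d(X,Y) = 0.493, d(X,Z) = 0.912, d(Y,Z) = 0.304

X–Y: 13/36 sites differ → p ≈ 0.361111, d = −0.75 ln(1 − 0.481481) = 0.492584 ≈ 0.493.
X–Z: 19/36 sites differ → p ≈ 0.527778, d = −0.75 ln(1 − 0.703704) = 0.912297 ≈ 0.912.
Y–Z: 9/36 sites differ → p = 0.25, d = −0.75 ln(1 − 0.333333) = 0.304098 ≈ 0.304.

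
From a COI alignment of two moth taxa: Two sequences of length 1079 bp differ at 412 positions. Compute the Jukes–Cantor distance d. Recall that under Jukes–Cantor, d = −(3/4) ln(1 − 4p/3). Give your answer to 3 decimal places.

p = 412/1079 ≈ 0.381835.
d = −(3/4) ln(1 − 4p/3) = −0.75 ln(1 − 0.509113) = −0.75 ln(0.490887)
  = −0.75 × (-0.711541) = 0.533656 substitutions/site.

0.534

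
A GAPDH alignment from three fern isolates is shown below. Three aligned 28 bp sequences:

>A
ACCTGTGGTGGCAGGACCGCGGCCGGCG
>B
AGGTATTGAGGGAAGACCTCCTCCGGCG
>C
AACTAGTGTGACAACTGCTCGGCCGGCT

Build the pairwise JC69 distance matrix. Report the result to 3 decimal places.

d(A,B) = 0.485, d(A,C) = 0.556, d(B,C) = 0.635

A–B: 10/28 sites differ → p ≈ 0.357143, d = −0.75 ln(1 − 0.476191) = 0.484971 ≈ 0.485.
A–C: 11/28 sites differ → p ≈ 0.392857, d = −0.75 ln(1 − 0.523809) = 0.556452 ≈ 0.556.
B–C: 12/28 sites differ → p ≈ 0.428571, d = −0.75 ln(1 − 0.571428) = 0.635472 ≈ 0.635.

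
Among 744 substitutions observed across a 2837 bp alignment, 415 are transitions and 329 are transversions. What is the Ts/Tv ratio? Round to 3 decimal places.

R = 415/329 = 1.261398… ≈ 1.261 (to 3 d.p.).

1.261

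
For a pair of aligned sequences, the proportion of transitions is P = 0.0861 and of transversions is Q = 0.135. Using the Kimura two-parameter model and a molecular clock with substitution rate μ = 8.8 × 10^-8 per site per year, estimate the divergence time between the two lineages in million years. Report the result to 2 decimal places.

1.49

Under the Kimura two-parameter model, d = −½ ln(1 − 2P − Q) − ¼ ln(1 − 2Q).
1 − 2P − Q = 0.6928, giving −½ ln(0.6928) = 0.183507.
1 − 2Q = 0.73, giving −¼ ln(0.73) = 0.078678.
d = 0.183507 + 0.078678 = 0.262185.
Under a molecular clock d = 2μt, so t = d/(2μ) = 0.262185 / (2 × 8.8 × 10^-8) = 1.49 million years.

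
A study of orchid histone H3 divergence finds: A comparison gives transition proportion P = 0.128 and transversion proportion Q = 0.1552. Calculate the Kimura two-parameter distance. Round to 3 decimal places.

0.358

Under the Kimura two-parameter model, d = −½ ln(1 − 2P − Q) − ¼ ln(1 − 2Q).
1 − 2P − Q = 0.5888, giving −½ ln(0.5888) = 0.264834.
1 − 2Q = 0.6896, giving −¼ ln(0.6896) = 0.092911.
d = 0.264834 + 0.092911 = 0.357745.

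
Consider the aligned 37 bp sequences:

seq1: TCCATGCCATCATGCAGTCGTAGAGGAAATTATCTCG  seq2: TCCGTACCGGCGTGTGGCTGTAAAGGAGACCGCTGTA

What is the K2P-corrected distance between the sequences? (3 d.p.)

Of 37 sites, 17 differences are transitions and 2 are transversions, so P = 17/37 ≈ 0.459459 and Q = 2/37 ≈ 0.054054.
Under the Kimura two-parameter model, d = −½ ln(1 − 2P − Q) − ¼ ln(1 − 2Q).
1 − 2P − Q = 0.027028, giving −½ ln(0.027028) = 1.805441.
1 − 2Q = 0.891892, giving −¼ ln(0.891892) = 0.028603.
d = 1.805441 + 0.028603 = 1.834044.

1.834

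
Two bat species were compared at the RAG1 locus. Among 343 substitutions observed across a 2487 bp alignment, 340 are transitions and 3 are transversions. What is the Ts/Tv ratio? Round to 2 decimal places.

R = 340/3 = 113.333333… ≈ 113.33 (to 2 d.p.).

113.33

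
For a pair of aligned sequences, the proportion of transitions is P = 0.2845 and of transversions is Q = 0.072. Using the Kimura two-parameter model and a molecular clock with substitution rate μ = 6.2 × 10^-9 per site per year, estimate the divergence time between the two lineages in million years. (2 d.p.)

44.44

Under the Kimura two-parameter model, d = −½ ln(1 − 2P − Q) − ¼ ln(1 − 2Q).
1 − 2P − Q = 0.359, giving −½ ln(0.359) = 0.512216.
1 − 2Q = 0.856, giving −¼ ln(0.856) = 0.038871.
d = 0.512216 + 0.038871 = 0.551087.
Under a molecular clock d = 2μt, so t = d/(2μ) = 0.551087 / (2 × 6.2 × 10^-9) = 44.44 million years.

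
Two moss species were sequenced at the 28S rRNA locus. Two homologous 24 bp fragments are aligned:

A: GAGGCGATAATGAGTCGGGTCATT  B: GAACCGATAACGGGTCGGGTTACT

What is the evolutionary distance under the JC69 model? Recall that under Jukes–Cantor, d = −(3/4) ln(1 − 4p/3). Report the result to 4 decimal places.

0.3041

The sequences differ at 6 of 24 sites (3, 4, 11, 13, 21, 23), so p = 6/24 = 0.25.
d = −(3/4) ln(1 − 4p/3) = −0.75 ln(1 − 0.333333) = −0.75 ln(0.666667)
  = −0.75 × (-0.405465) = 0.304099 substitutions/site.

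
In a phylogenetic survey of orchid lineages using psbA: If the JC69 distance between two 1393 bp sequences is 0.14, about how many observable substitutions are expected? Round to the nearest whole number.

178

Invert JC69: p = (3/4)(1 − e^(−4d/3)) = 0.75 × (1 − e^(-0.186667)) = 0.75 × (1 − 0.829720) = 0.127710.
Expected differing sites = pL ≈ 0.127710 × 1393 = 177.90003 ≈ 178.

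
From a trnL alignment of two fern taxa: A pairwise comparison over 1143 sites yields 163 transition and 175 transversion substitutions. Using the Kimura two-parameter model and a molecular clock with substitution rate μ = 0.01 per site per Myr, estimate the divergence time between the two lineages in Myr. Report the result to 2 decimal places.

P = 163/1143 ≈ 0.142607 and Q = 175/1143 ≈ 0.153106.
Under the Kimura two-parameter model, d = −½ ln(1 − 2P − Q) − ¼ ln(1 − 2Q).
1 − 2P − Q = 0.56168, giving −½ ln(0.56168) = 0.288411.
1 − 2Q = 0.693788, giving −¼ ln(0.693788) = 0.091397.
d = 0.288411 + 0.091397 = 0.379808.
Under a molecular clock d = 2μt, so t = d/(2μ) = 0.379808 / (2 × 0.01) = 18.99 Myr.

18.99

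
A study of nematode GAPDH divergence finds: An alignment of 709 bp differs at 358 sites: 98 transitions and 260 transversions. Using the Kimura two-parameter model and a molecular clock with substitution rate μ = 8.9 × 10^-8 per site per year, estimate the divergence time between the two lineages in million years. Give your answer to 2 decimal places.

P = 98/709 ≈ 0.138223 and Q = 260/709 ≈ 0.366714.
Under the Kimura two-parameter model, d = −½ ln(1 − 2P − Q) − ¼ ln(1 − 2Q).
1 − 2P − Q = 0.35684, giving −½ ln(0.35684) = 0.515234.
1 − 2Q = 0.266572, giving −¼ ln(0.266572) = 0.330528.
d = 0.515234 + 0.330528 = 0.845762.
Under a molecular clock d = 2μt, so t = d/(2μ) = 0.845762 / (2 × 8.9 × 10^-8) = 4.75 million years.

4.75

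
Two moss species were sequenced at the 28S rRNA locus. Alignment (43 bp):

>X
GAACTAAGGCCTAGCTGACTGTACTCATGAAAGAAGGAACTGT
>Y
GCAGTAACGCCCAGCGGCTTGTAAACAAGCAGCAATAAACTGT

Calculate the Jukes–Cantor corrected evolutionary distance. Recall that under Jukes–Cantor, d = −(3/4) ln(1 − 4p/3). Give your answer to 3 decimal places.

0.469

The sequences differ at 15 of 43 sites, so p = 15/43 ≈ 0.348837.
d = −(3/4) ln(1 − 4p/3) = −0.75 ln(1 − 0.465116) = −0.75 ln(0.534884)
  = −0.75 × (-0.625705) = 0.469279 substitutions/site.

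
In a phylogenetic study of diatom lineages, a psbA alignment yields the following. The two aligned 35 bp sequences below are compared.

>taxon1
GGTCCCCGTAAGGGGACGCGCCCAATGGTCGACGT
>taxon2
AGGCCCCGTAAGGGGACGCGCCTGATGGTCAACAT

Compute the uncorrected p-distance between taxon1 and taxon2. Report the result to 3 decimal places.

The sequences differ at 6 of 35 positions (sites 1, 3, 23, 24, 31, 34).
p = 6/35 = 0.171428… ≈ 0.171 (to 3 d.p.).

0.171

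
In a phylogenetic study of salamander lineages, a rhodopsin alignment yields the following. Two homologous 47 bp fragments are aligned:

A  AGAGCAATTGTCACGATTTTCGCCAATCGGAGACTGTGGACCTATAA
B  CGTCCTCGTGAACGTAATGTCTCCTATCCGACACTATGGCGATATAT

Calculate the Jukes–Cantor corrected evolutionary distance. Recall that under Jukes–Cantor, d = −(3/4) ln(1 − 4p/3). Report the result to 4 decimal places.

0.7339

The sequences differ at 22 of 47 sites, so p = 22/47 ≈ 0.468085.
d = −(3/4) ln(1 − 4p/3) = −0.75 ln(1 − 0.624113) = −0.75 ln(0.375887)
  = −0.75 × (-0.978467) = 0.733850 substitutions/site.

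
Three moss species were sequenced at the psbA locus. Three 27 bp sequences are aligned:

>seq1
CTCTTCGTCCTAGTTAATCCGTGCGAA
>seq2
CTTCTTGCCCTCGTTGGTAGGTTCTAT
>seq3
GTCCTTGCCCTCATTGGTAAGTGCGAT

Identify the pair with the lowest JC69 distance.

seq1–seq2: 12/27 differ, p = 0.444, d = 0.673.
seq1–seq3: 11/27 differ, p = 0.407, d = 0.588.
seq2–seq3: 6/27 differ, p = 0.222, d = 0.264.
The smallest distance is between seq2 and seq3.

seq2 and seq3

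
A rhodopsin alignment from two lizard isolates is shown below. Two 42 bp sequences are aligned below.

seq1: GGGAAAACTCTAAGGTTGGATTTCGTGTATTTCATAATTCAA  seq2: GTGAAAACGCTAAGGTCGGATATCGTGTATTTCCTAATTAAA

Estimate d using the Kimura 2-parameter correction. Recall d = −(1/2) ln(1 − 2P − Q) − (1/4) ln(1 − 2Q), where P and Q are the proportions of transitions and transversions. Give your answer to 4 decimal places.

Of 42 sites, 1 differences are transitions and 5 are transversions, so P = 1/42 ≈ 0.02381 and Q = 5/42 ≈ 0.119048.
Under the Kimura two-parameter model, d = −½ ln(1 − 2P − Q) − ¼ ln(1 − 2Q).
1 − 2P − Q = 0.833332, giving −½ ln(0.833332) = 0.091162.
1 − 2Q = 0.761904, giving −¼ ln(0.761904) = 0.067984.
d = 0.091162 + 0.067984 = 0.159146.

0.1591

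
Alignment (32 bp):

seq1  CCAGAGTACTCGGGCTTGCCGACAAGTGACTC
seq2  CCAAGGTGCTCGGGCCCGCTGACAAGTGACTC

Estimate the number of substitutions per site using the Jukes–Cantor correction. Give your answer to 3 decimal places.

0.216

The sequences differ at 6 of 32 sites (4, 5, 8, 16, 17, 20), so p = 6/32 = 0.1875.
d = −(3/4) ln(1 − 4p/3) = −0.75 ln(1 − 0.25) = −0.75 ln(0.75)
  = −0.75 × (-0.287682) = 0.215762 substitutions/site.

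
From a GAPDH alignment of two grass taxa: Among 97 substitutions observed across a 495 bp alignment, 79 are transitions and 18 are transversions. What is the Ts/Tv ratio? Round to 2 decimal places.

4.39

R = 79/18 = 4.388888… ≈ 4.39 (to 2 d.p.).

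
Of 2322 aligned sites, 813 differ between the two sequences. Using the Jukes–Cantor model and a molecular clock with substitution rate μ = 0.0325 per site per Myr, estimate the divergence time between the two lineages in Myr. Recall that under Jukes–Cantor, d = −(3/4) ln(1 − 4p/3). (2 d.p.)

p = 813/2322 ≈ 0.350129.
d = −(3/4) ln(1 − 4p/3) = −0.75 ln(1 − 0.466839) = −0.75 ln(0.533161)
  = −0.75 × (-0.628932) = 0.471699 substitutions/site.
Under a molecular clock d = 2μt, so t = d/(2μ) = 0.471699 / (2 × 0.0325) = 7.26 Myr.

7.26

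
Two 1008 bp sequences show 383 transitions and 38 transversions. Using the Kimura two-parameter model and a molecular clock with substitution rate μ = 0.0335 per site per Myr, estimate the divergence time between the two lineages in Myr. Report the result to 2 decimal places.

P = 383/1008 ≈ 0.37996 and Q = 38/1008 ≈ 0.037698.
Under the Kimura two-parameter model, d = −½ ln(1 − 2P − Q) − ¼ ln(1 − 2Q).
1 − 2P − Q = 0.202382, giving −½ ln(0.202382) = 0.798799.
1 − 2Q = 0.924604, giving −¼ ln(0.924604) = 0.019597.
d = 0.798799 + 0.019597 = 0.818396.
Under a molecular clock d = 2μt, so t = d/(2μ) = 0.818396 / (2 × 0.0335) = 12.21 Myr.

12.21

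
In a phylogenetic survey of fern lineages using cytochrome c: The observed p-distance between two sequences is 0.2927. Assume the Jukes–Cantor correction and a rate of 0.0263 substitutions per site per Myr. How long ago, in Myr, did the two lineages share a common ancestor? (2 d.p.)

d = −(3/4) ln(1 − 4p/3) = −0.75 ln(1 − 0.390267) = −0.75 ln(0.609733)
  = −0.75 × (-0.494734) = 0.371051 substitutions/site.
Under a molecular clock d = 2μt, so t = d/(2μ) = 0.371051 / (2 × 0.0263) = 7.05 Myr.

7.05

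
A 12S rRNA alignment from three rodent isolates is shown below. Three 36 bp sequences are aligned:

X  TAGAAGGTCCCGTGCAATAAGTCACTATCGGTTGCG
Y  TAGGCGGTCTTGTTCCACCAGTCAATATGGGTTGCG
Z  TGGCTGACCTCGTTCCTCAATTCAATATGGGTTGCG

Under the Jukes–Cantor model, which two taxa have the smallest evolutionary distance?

Y and Z

X–Y: 10/36 differ, p = 0.278, d = 0.347.
X–Z: 13/36 differ, p = 0.361, d = 0.493.
Y–Z: 9/36 differ, p = 0.250, d = 0.304.
The smallest distance is between Y and Z.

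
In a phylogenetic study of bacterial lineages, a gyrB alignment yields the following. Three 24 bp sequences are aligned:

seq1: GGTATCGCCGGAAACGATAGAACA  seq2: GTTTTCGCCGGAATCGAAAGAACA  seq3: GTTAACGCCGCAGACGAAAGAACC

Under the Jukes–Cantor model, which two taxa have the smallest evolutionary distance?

seq1–seq2: 4/24 differ, p = 0.167, d = 0.188.
seq1–seq3: 6/24 differ, p = 0.250, d = 0.304.
seq2–seq3: 6/24 differ, p = 0.250, d = 0.304.
The smallest distance is between seq1 and seq2.

seq1 and seq2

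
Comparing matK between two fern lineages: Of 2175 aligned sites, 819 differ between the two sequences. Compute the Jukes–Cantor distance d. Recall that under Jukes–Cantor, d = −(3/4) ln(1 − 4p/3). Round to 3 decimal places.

0.523

p = 819/2175 ≈ 0.376552.
d = −(3/4) ln(1 − 4p/3) = −0.75 ln(1 − 0.502069) = −0.75 ln(0.497931)
  = −0.75 × (-0.697294) = 0.522971 substitutions/site.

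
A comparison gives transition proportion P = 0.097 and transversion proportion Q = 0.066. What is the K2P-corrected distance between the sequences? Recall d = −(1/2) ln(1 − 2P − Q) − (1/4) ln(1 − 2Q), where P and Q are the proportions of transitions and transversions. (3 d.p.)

Under the Kimura two-parameter model, d = −½ ln(1 − 2P − Q) − ¼ ln(1 − 2Q).
1 − 2P − Q = 0.74, giving −½ ln(0.74) = 0.150553.
1 − 2Q = 0.868, giving −¼ ln(0.868) = 0.035391.
d = 0.150553 + 0.035391 = 0.185944.

0.186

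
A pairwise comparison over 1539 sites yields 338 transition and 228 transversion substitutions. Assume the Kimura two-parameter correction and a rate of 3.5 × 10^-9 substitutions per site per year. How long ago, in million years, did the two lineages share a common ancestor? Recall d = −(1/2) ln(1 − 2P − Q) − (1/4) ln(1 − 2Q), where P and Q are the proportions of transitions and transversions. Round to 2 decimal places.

P = 338/1539 ≈ 0.219623 and Q = 228/1539 ≈ 0.148148.
Under the Kimura two-parameter model, d = −½ ln(1 − 2P − Q) − ¼ ln(1 − 2Q).
1 − 2P − Q = 0.412606, giving −½ ln(0.412606) = 0.442631.
1 − 2Q = 0.703704, giving −¼ ln(0.703704) = 0.087849.
d = 0.442631 + 0.087849 = 0.530480.
Under a molecular clock d = 2μt, so t = d/(2μ) = 0.530480 / (2 × 3.5 × 10^-9) = 75.78 million years.

75.78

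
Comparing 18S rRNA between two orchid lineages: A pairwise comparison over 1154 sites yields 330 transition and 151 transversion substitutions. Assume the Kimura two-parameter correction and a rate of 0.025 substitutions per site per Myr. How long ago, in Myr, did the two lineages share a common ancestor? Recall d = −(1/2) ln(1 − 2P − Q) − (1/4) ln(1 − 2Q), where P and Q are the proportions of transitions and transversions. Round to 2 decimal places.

P = 330/1154 ≈ 0.285962 and Q = 151/1154 ≈ 0.130849.
Under the Kimura two-parameter model, d = −½ ln(1 − 2P − Q) − ¼ ln(1 − 2Q).
1 − 2P − Q = 0.297227, giving −½ ln(0.297227) = 0.606630.
1 − 2Q = 0.738302, giving −¼ ln(0.738302) = 0.075851.
d = 0.606630 + 0.075851 = 0.682481.
Under a molecular clock d = 2μt, so t = d/(2μ) = 0.682481 / (2 × 0.025) = 13.65 Myr.

13.65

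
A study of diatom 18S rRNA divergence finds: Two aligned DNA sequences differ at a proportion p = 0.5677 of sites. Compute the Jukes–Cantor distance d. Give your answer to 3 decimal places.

1.061

d = −(3/4) ln(1 − 4p/3) = −0.75 ln(1 − 0.756933) = −0.75 ln(0.243067)
  = −0.75 × (-1.414418) = 1.060814 substitutions/site.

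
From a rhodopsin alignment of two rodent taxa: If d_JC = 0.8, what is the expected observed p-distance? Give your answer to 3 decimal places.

p = (3/4)(1 − e^(−4d/3)) = 0.75 × (1 − e^(-1.066667)) = 0.75 × (1 − 0.344154) = 0.491885.

0.492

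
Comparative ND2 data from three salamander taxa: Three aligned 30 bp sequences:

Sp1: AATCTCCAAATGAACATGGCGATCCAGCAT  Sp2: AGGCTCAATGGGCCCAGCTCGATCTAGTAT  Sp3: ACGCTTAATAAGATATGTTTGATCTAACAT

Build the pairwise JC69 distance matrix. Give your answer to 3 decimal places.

d(Sp1,Sp2) = 0.647, d(Sp1,Sp3) = 0.824, d(Sp2,Sp3) = 0.572

Sp1–Sp2: 13/30 sites differ → p ≈ 0.433333, d = −0.75 ln(1 − 0.577777) = 0.646666 ≈ 0.647.
Sp1–Sp3: 15/30 sites differ → p = 0.5, d = −0.75 ln(1 − 0.666667) = 0.823960 ≈ 0.824.
Sp2–Sp3: 12/30 sites differ → p = 0.4, d = −0.75 ln(1 − 0.533333) = 0.571605 ≈ 0.572.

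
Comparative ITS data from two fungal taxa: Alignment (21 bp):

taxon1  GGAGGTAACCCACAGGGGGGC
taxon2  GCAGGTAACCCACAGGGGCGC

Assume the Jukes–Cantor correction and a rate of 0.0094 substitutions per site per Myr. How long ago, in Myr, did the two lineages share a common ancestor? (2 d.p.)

The sequences differ at 2 of 21 sites (2, 19), so p = 2/21 ≈ 0.095238.
d = −(3/4) ln(1 − 4p/3) = −0.75 ln(1 − 0.126984) = −0.75 ln(0.873016)
  = −0.75 × (-0.135801) = 0.101851 substitutions/site.
Under a molecular clock d = 2μt, so t = d/(2μ) = 0.101851 / (2 × 0.0094) = 5.42 Myr.

5.42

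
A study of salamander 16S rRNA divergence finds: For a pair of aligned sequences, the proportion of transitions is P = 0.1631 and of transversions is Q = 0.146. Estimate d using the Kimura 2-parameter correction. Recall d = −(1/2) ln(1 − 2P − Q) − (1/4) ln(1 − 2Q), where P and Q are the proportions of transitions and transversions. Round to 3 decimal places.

0.406

Under the Kimura two-parameter model, d = −½ ln(1 − 2P − Q) − ¼ ln(1 − 2Q).
1 − 2P − Q = 0.5278, giving −½ ln(0.5278) = 0.319519.
1 − 2Q = 0.708, giving −¼ ln(0.708) = 0.086328.
d = 0.319519 + 0.086328 = 0.405847.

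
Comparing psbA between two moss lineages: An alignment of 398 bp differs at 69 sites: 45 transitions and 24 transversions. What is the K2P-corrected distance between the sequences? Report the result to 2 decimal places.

0.20

P = 45/398 ≈ 0.113065 and Q = 24/398 ≈ 0.060302.
Under the Kimura two-parameter model, d = −½ ln(1 − 2P − Q) − ¼ ln(1 − 2Q).
1 − 2P − Q = 0.713568, giving −½ ln(0.713568) = 0.168739.
1 − 2Q = 0.879396, giving −¼ ln(0.879396) = 0.032130.
d = 0.168739 + 0.032130 = 0.200869.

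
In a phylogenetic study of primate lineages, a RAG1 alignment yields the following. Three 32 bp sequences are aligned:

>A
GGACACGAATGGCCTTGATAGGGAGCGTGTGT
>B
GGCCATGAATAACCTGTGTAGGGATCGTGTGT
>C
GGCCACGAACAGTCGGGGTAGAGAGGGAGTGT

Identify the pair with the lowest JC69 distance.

A and B

A–B: 8/32 differ, p = 0.250, d = 0.304.
A–C: 10/32 differ, p = 0.313, d = 0.404.
B–C: 10/32 differ, p = 0.313, d = 0.404.
The smallest distance is between A and B.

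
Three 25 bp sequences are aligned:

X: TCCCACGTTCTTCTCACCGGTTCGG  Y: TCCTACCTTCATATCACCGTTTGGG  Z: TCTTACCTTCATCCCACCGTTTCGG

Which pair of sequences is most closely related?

Y and Z

X–Y: 6/25 differ, p = 0.240, d = 0.289.
X–Z: 6/25 differ, p = 0.240, d = 0.289.
Y–Z: 4/25 differ, p = 0.160, d = 0.180.
The smallest distance is between Y and Z.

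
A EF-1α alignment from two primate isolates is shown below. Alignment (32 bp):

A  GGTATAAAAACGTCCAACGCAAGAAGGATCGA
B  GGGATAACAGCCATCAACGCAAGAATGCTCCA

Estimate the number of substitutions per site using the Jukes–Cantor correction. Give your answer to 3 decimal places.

The sequences differ at 9 of 32 sites (3, 8, 10, 12, 13, 14, 26, 28, 31), so p = 9/32 = 0.28125.
d = −(3/4) ln(1 − 4p/3) = −0.75 ln(1 − 0.375) = −0.75 ln(0.625)
  = −0.75 × (-0.470004) = 0.352503 substitutions/site.

0.353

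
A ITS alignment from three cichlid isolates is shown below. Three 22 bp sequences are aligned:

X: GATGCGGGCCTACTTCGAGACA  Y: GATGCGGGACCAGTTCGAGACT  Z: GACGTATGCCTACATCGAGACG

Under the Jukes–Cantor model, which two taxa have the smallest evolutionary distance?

X–Y: 4/22 differ, p = 0.182, d = 0.208.
X–Z: 6/22 differ, p = 0.273, d = 0.339.
Y–Z: 9/22 differ, p = 0.409, d = 0.591.
The smallest distance is between X and Y.

X and Y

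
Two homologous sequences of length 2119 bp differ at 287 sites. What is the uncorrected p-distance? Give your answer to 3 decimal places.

0.135

p = 287/2119 = 0.135441… ≈ 0.135 (to 3 d.p.).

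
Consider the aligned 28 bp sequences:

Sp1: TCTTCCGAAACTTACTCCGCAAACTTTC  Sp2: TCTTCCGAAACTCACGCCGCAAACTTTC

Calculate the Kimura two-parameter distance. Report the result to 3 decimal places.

0.075

Of 28 sites, 1 differences are transitions and 1 are transversions, so P = 1/28 ≈ 0.035714 and Q = 1/28 ≈ 0.035714.
Under the Kimura two-parameter model, d = −½ ln(1 − 2P − Q) − ¼ ln(1 − 2Q).
1 − 2P − Q = 0.892858, giving −½ ln(0.892858) = 0.056664.
1 − 2Q = 0.928572, giving −¼ ln(0.928572) = 0.018527.
d = 0.056664 + 0.018527 = 0.075191.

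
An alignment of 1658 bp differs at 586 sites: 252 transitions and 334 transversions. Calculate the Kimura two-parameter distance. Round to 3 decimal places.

P = 252/1658 ≈ 0.15199 and Q = 334/1658 ≈ 0.201448.
Under the Kimura two-parameter model, d = −½ ln(1 − 2P − Q) − ¼ ln(1 − 2Q).
1 − 2P − Q = 0.494572, giving −½ ln(0.494572) = 0.352031.
1 − 2Q = 0.597104, giving −¼ ln(0.597104) = 0.128916.
d = 0.352031 + 0.128916 = 0.480947.

0.481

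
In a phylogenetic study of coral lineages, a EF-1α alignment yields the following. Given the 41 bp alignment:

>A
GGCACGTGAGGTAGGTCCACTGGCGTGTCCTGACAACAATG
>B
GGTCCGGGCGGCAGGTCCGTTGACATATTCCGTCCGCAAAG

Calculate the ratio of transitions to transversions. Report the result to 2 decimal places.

1.67

Transitions are A↔G and C↔T; transversions are all other mismatches.
Transitions: 10. Transversions: 6.
R = 10/6 = 1.666666… ≈ 1.67 (to 2 d.p.).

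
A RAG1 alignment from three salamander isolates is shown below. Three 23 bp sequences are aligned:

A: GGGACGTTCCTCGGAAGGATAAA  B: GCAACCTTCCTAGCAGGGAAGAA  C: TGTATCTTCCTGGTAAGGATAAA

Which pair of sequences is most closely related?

A–B: 8/23 differ, p = 0.348, d = 0.467.
A–C: 6/23 differ, p = 0.261, d = 0.321.
B–C: 9/23 differ, p = 0.391, d = 0.553.
The smallest distance is between A and C.

A and C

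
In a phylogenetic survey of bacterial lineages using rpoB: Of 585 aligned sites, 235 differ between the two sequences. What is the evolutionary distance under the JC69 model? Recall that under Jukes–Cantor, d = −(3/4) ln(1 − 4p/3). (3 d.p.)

p = 235/585 ≈ 0.401709.
d = −(3/4) ln(1 − 4p/3) = −0.75 ln(1 − 0.535612) = −0.75 ln(0.464388)
  = −0.75 × (-0.767035) = 0.575276 substitutions/site.

0.575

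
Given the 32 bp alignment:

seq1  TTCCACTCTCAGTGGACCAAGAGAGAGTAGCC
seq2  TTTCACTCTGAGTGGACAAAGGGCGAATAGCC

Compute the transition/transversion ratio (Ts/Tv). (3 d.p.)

1.000

Transitions are A↔G and C↔T; transversions are all other mismatches.
Transitions: 3. Transversions: 3.
R = 3/3 = 1.000.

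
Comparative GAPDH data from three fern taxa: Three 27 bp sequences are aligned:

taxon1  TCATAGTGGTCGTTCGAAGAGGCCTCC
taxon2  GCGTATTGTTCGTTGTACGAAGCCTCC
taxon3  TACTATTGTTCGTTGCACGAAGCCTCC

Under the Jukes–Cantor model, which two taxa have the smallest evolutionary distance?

taxon2 and taxon3

taxon1–taxon2: 8/27 differ, p = 0.296, d = 0.377.
taxon1–taxon3: 8/27 differ, p = 0.296, d = 0.377.
taxon2–taxon3: 4/27 differ, p = 0.148, d = 0.165.
The smallest distance is between taxon2 and taxon3.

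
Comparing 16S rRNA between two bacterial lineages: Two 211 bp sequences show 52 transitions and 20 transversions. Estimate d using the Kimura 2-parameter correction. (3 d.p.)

P = 52/211 ≈ 0.246445 and Q = 20/211 ≈ 0.094787.
Under the Kimura two-parameter model, d = −½ ln(1 − 2P − Q) − ¼ ln(1 − 2Q).
1 − 2P − Q = 0.412323, giving −½ ln(0.412323) = 0.442974.
1 − 2Q = 0.810426, giving −¼ ln(0.810426) = 0.052549.
d = 0.442974 + 0.052549 = 0.495523.

0.496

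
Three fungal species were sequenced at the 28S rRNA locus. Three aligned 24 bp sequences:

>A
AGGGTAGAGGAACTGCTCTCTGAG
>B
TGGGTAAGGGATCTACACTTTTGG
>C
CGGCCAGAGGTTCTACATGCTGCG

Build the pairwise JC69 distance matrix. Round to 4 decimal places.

d(A,B) = 0.5199, d(A,C) = 0.6082, d(B,C) = 0.7083

A–B: 9/24 sites differ → p = 0.375, d = −0.75 ln(1 − 0.5) = 0.519860 ≈ 0.5199.
A–C: 10/24 sites differ → p ≈ 0.416667, d = −0.75 ln(1 − 0.555556) = 0.608198 ≈ 0.6082.
B–C: 11/24 sites differ → p ≈ 0.458333, d = −0.75 ln(1 − 0.611111) = 0.708346 ≈ 0.7083.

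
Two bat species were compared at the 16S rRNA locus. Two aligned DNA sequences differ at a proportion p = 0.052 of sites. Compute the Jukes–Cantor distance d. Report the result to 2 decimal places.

d = −(3/4) ln(1 − 4p/3) = −0.75 ln(1 − 0.069333) = −0.75 ln(0.930667)
  = −0.75 × (-0.071854) = 0.053891 substitutions/site.

0.05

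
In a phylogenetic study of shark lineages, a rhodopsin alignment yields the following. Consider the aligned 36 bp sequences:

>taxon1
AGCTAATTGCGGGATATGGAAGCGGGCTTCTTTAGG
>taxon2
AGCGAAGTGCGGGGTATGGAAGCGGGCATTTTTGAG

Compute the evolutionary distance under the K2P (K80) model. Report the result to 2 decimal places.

Of 36 sites, 4 differences are transitions and 3 are transversions, so P = 4/36 ≈ 0.111111 and Q = 3/36 ≈ 0.083333.
Under the Kimura two-parameter model, d = −½ ln(1 − 2P − Q) − ¼ ln(1 − 2Q).
1 − 2P − Q = 0.694445, giving −½ ln(0.694445) = 0.182321.
1 − 2Q = 0.833334, giving −¼ ln(0.833334) = 0.045580.
d = 0.182321 + 0.045580 = 0.227901.

0.23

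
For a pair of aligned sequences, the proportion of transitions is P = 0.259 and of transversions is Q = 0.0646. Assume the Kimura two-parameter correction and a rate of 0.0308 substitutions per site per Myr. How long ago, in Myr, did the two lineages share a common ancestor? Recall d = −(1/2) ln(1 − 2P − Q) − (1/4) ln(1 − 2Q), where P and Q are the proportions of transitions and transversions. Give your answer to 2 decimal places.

Under the Kimura two-parameter model, d = −½ ln(1 − 2P − Q) − ¼ ln(1 − 2Q).
1 − 2P − Q = 0.4174, giving −½ ln(0.4174) = 0.436855.
1 − 2Q = 0.8708, giving −¼ ln(0.8708) = 0.034586.
d = 0.436855 + 0.034586 = 0.471441.
Under a molecular clock d = 2μt, so t = d/(2μ) = 0.471441 / (2 × 0.0308) = 7.65 Myr.

7.65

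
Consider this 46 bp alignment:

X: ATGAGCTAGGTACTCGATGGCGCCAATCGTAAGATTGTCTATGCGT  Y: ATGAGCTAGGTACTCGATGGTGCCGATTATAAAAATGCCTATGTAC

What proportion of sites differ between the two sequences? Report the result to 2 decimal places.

0.22

The sequences differ at 10 of 46 positions (sites 21, 25, 28, 29, 33, 35, 38, 44, 45, 46).
p = 10/46 = 0.217391… ≈ 0.22 (to 2 d.p.).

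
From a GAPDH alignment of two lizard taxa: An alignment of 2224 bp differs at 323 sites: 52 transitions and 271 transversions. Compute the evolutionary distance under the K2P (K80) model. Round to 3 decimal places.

0.162

P = 52/2224 ≈ 0.023381 and Q = 271/2224 ≈ 0.121853.
Under the Kimura two-parameter model, d = −½ ln(1 − 2P − Q) − ¼ ln(1 − 2Q).
1 − 2P − Q = 0.831385, giving −½ ln(0.831385) = 0.092331.
1 − 2Q = 0.756294, giving −¼ ln(0.756294) = 0.069831.
d = 0.092331 + 0.069831 = 0.162162.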